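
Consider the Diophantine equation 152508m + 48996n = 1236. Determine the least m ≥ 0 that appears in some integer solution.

1234

gcd(152508, 48996):
  152508 = 3·48996 + 5520
  48996 = 8·5520 + 4836
  5520 = 1·4836 + 684
  4836 = 7·684 + 48
  684 = 14·48 + 12
  48 = 4·12
so gcd(152508, 48996) = 12.
12 divides 1236, so solutions exist.
Back-substitute for Bézout coefficients:
  12 = 684 - 14·48
  ... = 152508·(1003) + 48996·(-3122)
Scale by 1236/12 = 103: (m₀, n₀) = (103309, -321566).
General solution: m = 103309 + 4083t, n = -321566 - 12709t for integer t.
m ≥ 0: smallest is 103309 mod 4083 = 1234 (at t = -25), with n = -3841.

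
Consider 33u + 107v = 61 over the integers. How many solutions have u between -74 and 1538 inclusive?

15

gcd(107, 33) = 1.
By Bézout, 33×(13) + 107×(-4) = 1.
Particular solution: (44, -13).
General solution: u = 44 + 107t, v = -13 - 33t for integer t.
-74 ≤ 44 + 107t ≤ 1538 gives t ∈ [-1, 13], which is 15 values.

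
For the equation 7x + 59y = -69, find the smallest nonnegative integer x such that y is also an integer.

gcd(59, 7):
  59 = 8×7 + 3
  7 = 2×3 + 1
  3 = 3×1
so gcd(59, 7) = 1.
1 divides -69, so solutions exist.
Back-substitute for Bézout coefficients:
  1 = 7 - 2×3
  ... = 7×(17) + 59×(-2)
Scale by -69/1 = -69: (x₀, y₀) = (-1173, 138).
General solution: x = -1173 + 59t, y = 138 - 7t for integer t.
x ≥ 0: smallest is -1173 mod 59 = 7 (at t = 20), with y = -2.

7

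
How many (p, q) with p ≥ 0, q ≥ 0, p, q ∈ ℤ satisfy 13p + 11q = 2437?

gcd(13, 11) = 1  (13 = 1*11 + 2, 11 = 5*2 + 1, 2 = 2*1).
Back-substituting, 13*(-5) + 11*(6) = 1.
Scale by 2437: one solution is (-12185, 14622). Reduce p mod 11: (3, 218).
General: p = 3 + 11t, q = 218 - 13t.
p ≥ 0 ⇒ t ≥ 0; q ≥ 0 ⇒ t ≤ 16. So t ∈ [0, 16]: 17 solutions.

17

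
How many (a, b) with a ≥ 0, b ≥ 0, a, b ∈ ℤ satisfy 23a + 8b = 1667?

gcd(23, 8) = 1  (23 = 2·8 + 7, 8 = 1·7 + 1, 7 = 7·1).
Back-substituting, 23·(-1) + 8·(3) = 1.
Scale by 1667: one solution is (-1667, 5001). Reduce a mod 8: (5, 194).
General: a = 5 + 8t, b = 194 - 23t.
a ≥ 0 ⇒ t ≥ 0; b ≥ 0 ⇒ t ≤ 8. So t ∈ [0, 8]: 9 solutions.

9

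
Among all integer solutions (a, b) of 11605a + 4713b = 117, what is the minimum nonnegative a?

2628

gcd(11605, 4713):
  11605 = 2*4713 + 2179
  4713 = 2*2179 + 355
  2179 = 6*355 + 49
  355 = 7*49 + 12
  49 = 4*12 + 1
  12 = 12*1
so gcd(11605, 4713) = 1.
1 divides 117, so solutions exist.
Back-substitute for Bézout coefficients:
  1 = 49 - 4*12
  ... = 11605*(385) + 4713*(-948)
Scale by 117/1 = 117: (a₀, b₀) = (45045, -110916).
General solution: a = 45045 + 4713t, b = -110916 - 11605t for integer t.
a ≥ 0: smallest is 45045 mod 4713 = 2628 (at t = -9), with b = -6471.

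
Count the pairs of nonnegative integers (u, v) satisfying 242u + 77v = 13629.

gcd(242, 77) = 11.
By Bézout, 242×(1) + 77×(-3) = 11.
One solution: (0, 177).
General: u = 0 + 7t, v = 177 - 22t.
u ≥ 0 ⇒ t ≥ 0; v ≥ 0 ⇒ t ≤ 8. So t ∈ [0, 8]: 9 solutions.

9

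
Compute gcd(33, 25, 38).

gcd(33, 25):
  33 = 1·25 + 8
  25 = 3·8 + 1
  8 = 8·1
so gcd(33, 25) = 1.
gcd(1, 38) = 1.

1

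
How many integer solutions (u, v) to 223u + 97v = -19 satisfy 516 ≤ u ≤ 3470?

30

gcd(223, 97):
  223 = 2*97 + 29
  97 = 3*29 + 10
  29 = 2*10 + 9
  10 = 1*9 + 1
  9 = 9*1
so gcd(223, 97) = 1.
Back-substitute for Bézout coefficients:
  1 = 10 - 1*9
  ... = 223*(-10) + 97*(23)
Scale by -19: particular solution (190, -437); reduce u mod 97: (93, -214).
General solution: u = 93 + 97t, v = -214 - 223t for integer t.
516 ≤ 93 + 97t ≤ 3470 gives t ∈ [5, 34], which is 30 values.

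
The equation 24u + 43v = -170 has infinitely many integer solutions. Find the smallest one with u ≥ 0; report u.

gcd(43, 24) = 1.
1 divides -170, so solutions exist.
By Bézout, 24·(9) + 43·(-5) = 1.
Scale by -170/1 = -170: (u₀, v₀) = (-1530, 850).
General solution: u = -1530 + 43t, v = 850 - 24t for integer t.
u ≥ 0: smallest is -1530 mod 43 = 18 (at t = 36), with v = -14.

18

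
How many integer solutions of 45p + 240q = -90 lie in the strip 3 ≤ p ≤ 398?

gcd(240, 45) = 15  (240 = 5×45 + 15, 45 = 3×15).
Back-substituting, 45×(-5) + 240×(1) = 15.
Scale by -6: particular solution (30, -6); reduce p mod 16: (14, -3).
General solution: p = 14 + 16t, q = -3 - 3t for integer t.
3 ≤ 14 + 16t ≤ 398 gives t ∈ [0, 24], which is 25 values.

25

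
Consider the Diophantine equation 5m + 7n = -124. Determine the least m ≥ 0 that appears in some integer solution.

gcd(7, 5):
  7 = 1×5 + 2
  5 = 2×2 + 1
  2 = 2×1
so gcd(7, 5) = 1.
1 divides -124, so solutions exist.
Back-substitute for Bézout coefficients:
  1 = 5 - 2×2
  ... = 5×(3) + 7×(-2)
Scale by -124/1 = -124: (m₀, n₀) = (-372, 248).
General solution: m = -372 + 7t, n = 248 - 5t for integer t.
m ≥ 0: smallest is -372 mod 7 = 6 (at t = 54), with n = -22.

6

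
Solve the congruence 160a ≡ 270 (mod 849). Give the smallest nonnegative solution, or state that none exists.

267

gcd(849, 160) = 1.
1 divides 270, so solutions exist.
By Bézout, 160·(-260) + 849·(49) = 1.
So 160·(-260) ≡ 1 (mod 849); multiply by 270: a ≡ -70200 (mod 849).
Smallest nonnegative: a = -70200 mod 849 = 267.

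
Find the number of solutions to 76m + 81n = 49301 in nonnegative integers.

gcd(81, 76) = 1  (81 = 1×76 + 5, 76 = 15×5 + 1, 5 = 5×1).
Back-substituting, 76×(16) + 81×(-15) = 1.
Scale by 49301: one solution is (788816, -739515). Reduce m mod 81: (38, 573).
General: m = 38 + 81t, n = 573 - 76t.
m ≥ 0 ⇒ t ≥ 0; n ≥ 0 ⇒ t ≤ 7. So t ∈ [0, 7]: 8 solutions.

8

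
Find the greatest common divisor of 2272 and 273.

1

gcd(2272, 273):
  2272 = 8*273 + 88
  273 = 3*88 + 9
  88 = 9*9 + 7
  9 = 1*7 + 2
  7 = 3*2 + 1
  2 = 2*1
so gcd(2272, 273) = 1.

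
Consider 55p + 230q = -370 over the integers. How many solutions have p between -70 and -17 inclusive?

gcd(230, 55) = 5  (230 = 4*55 + 10, 55 = 5*10 + 5, 10 = 2*5).
Back-substituting, 55*(21) + 230*(-5) = 5.
Scale by -74: particular solution (-1554, 370); reduce p mod 46: (10, -4).
General solution: p = 10 + 46t, q = -4 - 11t for integer t.
-70 ≤ 10 + 46t ≤ -17 gives t ∈ [-1, -1], which is 1 value.

1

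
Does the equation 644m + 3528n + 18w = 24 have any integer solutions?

yes

gcd(3528, 644):
  3528 = 5*644 + 308
  644 = 2*308 + 28
  308 = 11*28
so gcd(3528, 644) = 28.
gcd(28, 18) = 2.
2 divides 24, so integer solutions exist.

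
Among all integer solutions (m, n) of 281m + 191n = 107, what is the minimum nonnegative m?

gcd(281, 191):
  281 = 1·191 + 90
  191 = 2·90 + 11
  90 = 8·11 + 2
  11 = 5·2 + 1
  2 = 2·1
so gcd(281, 191) = 1.
1 divides 107, so solutions exist.
Back-substitute for Bézout coefficients:
  1 = 11 - 5·2
  ... = 281·(-87) + 191·(128)
Scale by 107/1 = 107: (m₀, n₀) = (-9309, 13696).
General solution: m = -9309 + 191t, n = 13696 - 281t for integer t.
m ≥ 0: smallest is -9309 mod 191 = 50 (at t = 49), with n = -73.

50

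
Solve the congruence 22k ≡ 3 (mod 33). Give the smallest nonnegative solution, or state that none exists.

no solution

gcd(33, 22) = 11.
11 does not divide 3, so the congruence has no solution.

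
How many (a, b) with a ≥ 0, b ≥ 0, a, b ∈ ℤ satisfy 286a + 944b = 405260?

gcd(944, 286) = 2.
By Bézout, 286×(-33) + 944×(10) = 2.
One solution: (34, 419).
General: a = 34 + 472t, b = 419 - 143t.
a ≥ 0 ⇒ t ≥ 0; b ≥ 0 ⇒ t ≤ 2. So t ∈ [0, 2]: 3 solutions.

3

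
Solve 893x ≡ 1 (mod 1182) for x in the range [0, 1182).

773

gcd(1182, 893):
  1182 = 1*893 + 289
  893 = 3*289 + 26
  289 = 11*26 + 3
  26 = 8*3 + 2
  3 = 1*2 + 1
  2 = 2*1
so gcd(1182, 893) = 1.
Back-substitute for Bézout coefficients:
  1 = 3 - 1*2
  ... = 893*(-409) + 1182*(309)
So 893*-409 ≡ 1 (mod 1182), and -409 mod 1182 = 773.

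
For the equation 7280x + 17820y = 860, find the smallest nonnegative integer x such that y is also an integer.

gcd(17820, 7280) = 20.
20 divides 860, so solutions exist.
By Bézout, 7280*(-164) + 17820*(67) = 20.
Scale by 860/20 = 43: (x₀, y₀) = (-7052, 2881).
General solution: x = -7052 + 891t, y = 2881 - 364t for integer t.
x ≥ 0: smallest is -7052 mod 891 = 76 (at t = 8), with y = -31.

76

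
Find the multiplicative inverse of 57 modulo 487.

94

gcd(487, 57) = 1  (487 = 8*57 + 31, 57 = 1*31 + 26, 31 = 1*26 + 5, 26 = 5*5 + 1, 5 = 5*1).
Back-substituting, 57*(94) + 487*(-11) = 1.
So 57*94 ≡ 1 (mod 487), and 94 mod 487 = 94.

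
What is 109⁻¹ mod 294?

205

gcd(294, 109) = 1  (294 = 2*109 + 76, 109 = 1*76 + 33, 76 = 2*33 + 10, 33 = 3*10 + 3, 10 = 3*3 + 1, 3 = 3*1).
Back-substituting, 109*(-89) + 294*(33) = 1.
So 109*-89 ≡ 1 (mod 294), and -89 mod 294 = 205.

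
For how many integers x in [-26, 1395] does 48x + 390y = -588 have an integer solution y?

22

gcd(390, 48) = 6  (390 = 8×48 + 6, 48 = 8×6).
Back-substituting, 48×(-8) + 390×(1) = 6.
Scale by -98: particular solution (784, -98); reduce x mod 65: (4, -2).
General solution: x = 4 + 65t, y = -2 - 8t for integer t.
-26 ≤ 4 + 65t ≤ 1395 gives t ∈ [0, 21], which is 22 values.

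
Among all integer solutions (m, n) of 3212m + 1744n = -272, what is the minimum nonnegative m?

gcd(3212, 1744):
  3212 = 1·1744 + 1468
  1744 = 1·1468 + 276
  1468 = 5·276 + 88
  276 = 3·88 + 12
  88 = 7·12 + 4
  12 = 3·4
so gcd(3212, 1744) = 4.
4 divides -272, so solutions exist.
Back-substitute for Bézout coefficients:
  4 = 88 - 7·12
  ... = 3212·(139) + 1744·(-256)
Scale by -272/4 = -68: (m₀, n₀) = (-9452, 17408).
General solution: m = -9452 + 436t, n = 17408 - 803t for integer t.
m ≥ 0: smallest is -9452 mod 436 = 140 (at t = 22), with n = -258.

140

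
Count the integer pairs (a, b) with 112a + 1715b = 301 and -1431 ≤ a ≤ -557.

3

gcd(1715, 112) = 7  (1715 = 15·112 + 35, 112 = 3·35 + 7, 35 = 5·7).
Back-substituting, 112·(46) + 1715·(-3) = 7.
Scale by 43: particular solution (1978, -129); reduce a mod 245: (18, -1).
General solution: a = 18 + 245t, b = -1 - 16t for integer t.
-1431 ≤ 18 + 245t ≤ -557 gives t ∈ [-5, -3], which is 3 values.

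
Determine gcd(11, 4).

gcd(11, 4):
  11 = 2*4 + 3
  4 = 1*3 + 1
  3 = 3*1
so gcd(11, 4) = 1.

1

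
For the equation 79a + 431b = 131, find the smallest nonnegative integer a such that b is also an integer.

gcd(431, 79) = 1.
1 divides 131, so solutions exist.
By Bézout, 79×(-60) + 431×(11) = 1.
Scale by 131/1 = 131: (a₀, b₀) = (-7860, 1441).
General solution: a = -7860 + 431t, b = 1441 - 79t for integer t.
a ≥ 0: smallest is -7860 mod 431 = 329 (at t = 19), with b = -60.

329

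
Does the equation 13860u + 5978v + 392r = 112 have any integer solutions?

yes

gcd(13860, 5978) = 14  (13860 = 2×5978 + 1904, 5978 = 3×1904 + 266, 1904 = 7×266 + 42, 266 = 6×42 + 14, 42 = 3×14).
gcd(14, 392) = 14.
14 divides 112, so integer solutions exist.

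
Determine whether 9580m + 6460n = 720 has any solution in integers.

yes

gcd(9580, 6460) = 20.
20 divides 720, so integer solutions exist.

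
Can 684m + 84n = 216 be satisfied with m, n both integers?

gcd(684, 84) = 12  (684 = 8×84 + 12, 84 = 7×12).
12 divides 216, so integer solutions exist.

yes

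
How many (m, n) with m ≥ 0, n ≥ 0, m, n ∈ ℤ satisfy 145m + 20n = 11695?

gcd(145, 20) = 5  (145 = 7·20 + 5, 20 = 4·5).
Back-substituting, 145·(1) + 20·(-7) = 5.
Scale by 2339: one solution is (2339, -16373). Reduce m mod 4: (3, 563).
General: m = 3 + 4t, n = 563 - 29t.
m ≥ 0 ⇒ t ≥ 0; n ≥ 0 ⇒ t ≤ 19. So t ∈ [0, 19]: 20 solutions.

20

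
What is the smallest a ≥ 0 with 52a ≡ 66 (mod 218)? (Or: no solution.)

39

gcd(218, 52) = 2  (218 = 4·52 + 10, 52 = 5·10 + 2, 10 = 5·2).
2 divides 66, so solutions exist.
Back-substituting, 52·(21) + 218·(-5) = 2.
So 52·(21) ≡ 2 (mod 218); multiply by 33: a ≡ 693 (mod 109).
Smallest nonnegative: a = 693 mod 109 = 39.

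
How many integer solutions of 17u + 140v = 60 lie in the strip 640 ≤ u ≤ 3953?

gcd(140, 17) = 1.
By Bézout, 17*(33) + 140*(-4) = 1.
Particular solution: (20, -2).
General solution: u = 20 + 140t, v = -2 - 17t for integer t.
640 ≤ 20 + 140t ≤ 3953 gives t ∈ [5, 28], which is 24 values.

24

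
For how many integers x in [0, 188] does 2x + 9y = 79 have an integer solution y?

gcd(9, 2) = 1  (9 = 4*2 + 1, 2 = 2*1).
Back-substituting, 2*(-4) + 9*(1) = 1.
Scale by 79: particular solution (-316, 79); reduce x mod 9: (8, 7).
General solution: x = 8 + 9t, y = 7 - 2t for integer t.
0 ≤ 8 + 9t ≤ 188 gives t ∈ [0, 20], which is 21 values.

21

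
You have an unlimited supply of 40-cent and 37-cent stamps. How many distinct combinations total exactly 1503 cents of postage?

Need nonnegative integers with 40j + 37k = 1503.
gcd(40, 37) = 1, and 40·(-12) + 37·(13) = 1.
So (j₀, k₀) = (-18036, 19539); general j = -18036 + 37t, k = 19539 - 40t.
j ≥ 0 ⇒ t ≥ 488; k ≥ 0 ⇒ t ≤ 488. That's 1 value of t.

1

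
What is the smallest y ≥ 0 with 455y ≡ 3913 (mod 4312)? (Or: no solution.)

255

gcd(4312, 455) = 7.
7 divides 3913, so solutions exist.
By Bézout, 455·(-199) + 4312·(21) = 7.
So 455·(-199) ≡ 7 (mod 4312); multiply by 559: y ≡ -111241 (mod 616).
Smallest nonnegative: y = -111241 mod 616 = 255.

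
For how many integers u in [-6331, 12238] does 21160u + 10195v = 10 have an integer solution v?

9

gcd(21160, 10195) = 5.
By Bézout, 21160·(-331) + 10195·(687) = 5.
Particular solution: (1377, -2858).
General solution: u = 1377 + 2039t, v = -2858 - 4232t for integer t.
-6331 ≤ 1377 + 2039t ≤ 12238 gives t ∈ [-3, 5], which is 9 values.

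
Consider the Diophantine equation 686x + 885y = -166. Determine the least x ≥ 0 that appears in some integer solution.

619

gcd(885, 686) = 1  (885 = 1·686 + 199, 686 = 3·199 + 89, 199 = 2·89 + 21, 89 = 4·21 + 5, 21 = 4·5 + 1, 5 = 5·1).
1 divides -166, so solutions exist.
Back-substituting, 686·(-169) + 885·(131) = 1.
Scale by -166/1 = -166: (x₀, y₀) = (28054, -21746).
General solution: x = 28054 + 885t, y = -21746 - 686t for integer t.
x ≥ 0: smallest is 28054 mod 885 = 619 (at t = -31), with y = -480.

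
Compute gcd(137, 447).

gcd(447, 137):
  447 = 3×137 + 36
  137 = 3×36 + 29
  36 = 1×29 + 7
  29 = 4×7 + 1
  7 = 7×1
so gcd(447, 137) = 1.

1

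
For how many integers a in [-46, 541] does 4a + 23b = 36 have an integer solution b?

gcd(23, 4) = 1  (23 = 5*4 + 3, 4 = 1*3 + 1, 3 = 3*1).
Back-substituting, 4*(6) + 23*(-1) = 1.
Scale by 36: particular solution (216, -36); reduce a mod 23: (9, 0).
General solution: a = 9 + 23t, b = 0 - 4t for integer t.
-46 ≤ 9 + 23t ≤ 541 gives t ∈ [-2, 23], which is 26 values.

26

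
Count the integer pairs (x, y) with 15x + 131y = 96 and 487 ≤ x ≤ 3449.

gcd(131, 15):
  131 = 8*15 + 11
  15 = 1*11 + 4
  11 = 2*4 + 3
  4 = 1*3 + 1
  3 = 3*1
so gcd(131, 15) = 1.
Back-substitute for Bézout coefficients:
  1 = 4 - 1*3
  ... = 15*(35) + 131*(-4)
Scale by 96: particular solution (3360, -384); reduce x mod 131: (85, -9).
General solution: x = 85 + 131t, y = -9 - 15t for integer t.
487 ≤ 85 + 131t ≤ 3449 gives t ∈ [4, 25], which is 22 values.

22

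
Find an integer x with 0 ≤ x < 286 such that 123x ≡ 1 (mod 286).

193

gcd(286, 123):
  286 = 2·123 + 40
  123 = 3·40 + 3
  40 = 13·3 + 1
  3 = 3·1
so gcd(286, 123) = 1.
Back-substitute for Bézout coefficients:
  1 = 40 - 13·3
  ... = 123·(-93) + 286·(40)
So 123·-93 ≡ 1 (mod 286), and -93 mod 286 = 193.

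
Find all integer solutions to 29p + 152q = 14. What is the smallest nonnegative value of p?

142

gcd(152, 29) = 1.
1 divides 14, so solutions exist.
By Bézout, 29*(21) + 152*(-4) = 1.
Scale by 14/1 = 14: (p₀, q₀) = (294, -56).
General solution: p = 294 + 152t, q = -56 - 29t for integer t.
p ≥ 0: smallest is 294 mod 152 = 142 (at t = -1), with q = -27.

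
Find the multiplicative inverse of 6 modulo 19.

16

gcd(19, 6) = 1.
By Bézout, 6*(-3) + 19*(1) = 1.
So 6*-3 ≡ 1 (mod 19), and -3 mod 19 = 16.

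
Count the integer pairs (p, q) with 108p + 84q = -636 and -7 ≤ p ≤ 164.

gcd(108, 84) = 12  (108 = 1*84 + 24, 84 = 3*24 + 12, 24 = 2*12).
Back-substituting, 108*(-3) + 84*(4) = 12.
Scale by -53: particular solution (159, -212); reduce p mod 7: (5, -14).
General solution: p = 5 + 7t, q = -14 - 9t for integer t.
-7 ≤ 5 + 7t ≤ 164 gives t ∈ [-1, 22], which is 24 values.

24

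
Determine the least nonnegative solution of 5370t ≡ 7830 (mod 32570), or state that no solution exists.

238

gcd(32570, 5370) = 10  (32570 = 6*5370 + 350, 5370 = 15*350 + 120, 350 = 2*120 + 110, 120 = 1*110 + 10, 110 = 11*10).
10 divides 7830, so solutions exist.
Back-substituting, 5370*(279) + 32570*(-46) = 10.
So 5370*(279) ≡ 10 (mod 32570); multiply by 783: t ≡ 218457 (mod 3257).
Smallest nonnegative: t = 218457 mod 3257 = 238.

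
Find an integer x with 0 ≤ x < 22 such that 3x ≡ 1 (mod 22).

gcd(22, 3) = 1  (22 = 7×3 + 1, 3 = 3×1).
Back-substituting, 3×(-7) + 22×(1) = 1.
So 3×-7 ≡ 1 (mod 22), and -7 mod 22 = 15.

15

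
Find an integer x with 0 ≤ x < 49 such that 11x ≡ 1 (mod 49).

9

gcd(49, 11):
  49 = 4×11 + 5
  11 = 2×5 + 1
  5 = 5×1
so gcd(49, 11) = 1.
Back-substitute for Bézout coefficients:
  1 = 11 - 2×5
  ... = 11×(9) + 49×(-2)
So 11×9 ≡ 1 (mod 49), and 9 mod 49 = 9.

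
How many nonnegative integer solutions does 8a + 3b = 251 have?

gcd(8, 3) = 1  (8 = 2*3 + 2, 3 = 1*2 + 1, 2 = 2*1).
Back-substituting, 8*(-1) + 3*(3) = 1.
Scale by 251: one solution is (-251, 753). Reduce a mod 3: (1, 81).
General: a = 1 + 3t, b = 81 - 8t.
a ≥ 0 ⇒ t ≥ 0; b ≥ 0 ⇒ t ≤ 10. So t ∈ [0, 10]: 11 solutions.

11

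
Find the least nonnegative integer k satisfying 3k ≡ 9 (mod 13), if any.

3

gcd(13, 3) = 1.
1 divides 9, so solutions exist.
By Bézout, 3×(-4) + 13×(1) = 1.
So 3×(-4) ≡ 1 (mod 13); multiply by 9: k ≡ -36 (mod 13).
Smallest nonnegative: k = -36 mod 13 = 3.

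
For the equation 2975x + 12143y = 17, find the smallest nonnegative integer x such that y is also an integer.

1249

gcd(12143, 2975) = 1  (12143 = 4*2975 + 243, 2975 = 12*243 + 59, 243 = 4*59 + 7, 59 = 8*7 + 3, 7 = 2*3 + 1, 3 = 3*1).
1 divides 17, so solutions exist.
Back-substituting, 2975*(-3498) + 12143*(857) = 1.
Scale by 17/1 = 17: (x₀, y₀) = (-59466, 14569).
General solution: x = -59466 + 12143t, y = 14569 - 2975t for integer t.
x ≥ 0: smallest is -59466 mod 12143 = 1249 (at t = 5), with y = -306.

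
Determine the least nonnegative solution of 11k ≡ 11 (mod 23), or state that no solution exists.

1

gcd(23, 11) = 1.
1 divides 11, so solutions exist.
By Bézout, 11*(-2) + 23*(1) = 1.
So 11*(-2) ≡ 1 (mod 23); multiply by 11: k ≡ -22 (mod 23).
Smallest nonnegative: k = -22 mod 23 = 1.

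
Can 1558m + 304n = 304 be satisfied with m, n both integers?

gcd(1558, 304) = 38.
38 divides 304, so integer solutions exist.

yes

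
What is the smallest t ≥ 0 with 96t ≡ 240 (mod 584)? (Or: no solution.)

39

gcd(584, 96):
  584 = 6*96 + 8
  96 = 12*8
so gcd(584, 96) = 8.
8 divides 240, so solutions exist.
Back-substitute for Bézout coefficients:
  8 = 584 - 6*96
  ... = 96*(-6) + 584*(1)
So 96*(-6) ≡ 8 (mod 584); multiply by 30: t ≡ -180 (mod 73).
Smallest nonnegative: t = -180 mod 73 = 39.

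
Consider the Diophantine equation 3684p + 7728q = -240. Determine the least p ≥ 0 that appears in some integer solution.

gcd(7728, 3684) = 12  (7728 = 2·3684 + 360, 3684 = 10·360 + 84, 360 = 4·84 + 24, 84 = 3·24 + 12, 24 = 2·12).
12 divides -240, so solutions exist.
Back-substituting, 3684·(279) + 7728·(-133) = 12.
Scale by -240/12 = -20: (p₀, q₀) = (-5580, 2660).
General solution: p = -5580 + 644t, q = 2660 - 307t for integer t.
p ≥ 0: smallest is -5580 mod 644 = 216 (at t = 9), with q = -103.

216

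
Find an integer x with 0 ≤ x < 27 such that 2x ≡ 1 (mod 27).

14

gcd(27, 2) = 1.
By Bézout, 2*(-13) + 27*(1) = 1.
So 2*-13 ≡ 1 (mod 27), and -13 mod 27 = 14.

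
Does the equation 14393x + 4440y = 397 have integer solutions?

no

gcd(14393, 4440):
  14393 = 3*4440 + 1073
  4440 = 4*1073 + 148
  1073 = 7*148 + 37
  148 = 4*37
so gcd(14393, 4440) = 37.
37 does not divide 397 (remainder 27), so no integer solutions.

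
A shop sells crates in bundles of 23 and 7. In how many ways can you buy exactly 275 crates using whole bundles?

2

Need nonnegative integers with 23j + 7k = 275.
gcd(23, 7) = 1, and 23·(-3) + 7·(10) = 1.
So (j₀, k₀) = (-825, 2750); general j = -825 + 7t, k = 2750 - 23t.
j ≥ 0 ⇒ t ≥ 118; k ≥ 0 ⇒ t ≤ 119. That's 2 values of t.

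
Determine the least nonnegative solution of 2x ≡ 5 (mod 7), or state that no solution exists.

gcd(7, 2) = 1.
1 divides 5, so solutions exist.
By Bézout, 2×(-3) + 7×(1) = 1.
So 2×(-3) ≡ 1 (mod 7); multiply by 5: x ≡ -15 (mod 7).
Smallest nonnegative: x = -15 mod 7 = 6.

6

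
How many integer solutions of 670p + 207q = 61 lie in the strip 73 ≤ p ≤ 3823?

gcd(670, 207):
  670 = 3·207 + 49
  207 = 4·49 + 11
  49 = 4·11 + 5
  11 = 2·5 + 1
  5 = 5·1
so gcd(670, 207) = 1.
Back-substitute for Bézout coefficients:
  1 = 11 - 2·5
  ... = 670·(-38) + 207·(123)
Scale by 61: particular solution (-2318, 7503); reduce p mod 207: (166, -537).
General solution: p = 166 + 207t, q = -537 - 670t for integer t.
73 ≤ 166 + 207t ≤ 3823 gives t ∈ [0, 17], which is 18 values.

18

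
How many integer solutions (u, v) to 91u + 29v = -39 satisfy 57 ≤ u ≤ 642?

gcd(91, 29) = 1.
By Bézout, 91×(-7) + 29×(22) = 1.
Particular solution: (12, -39).
General solution: u = 12 + 29t, v = -39 - 91t for integer t.
57 ≤ 12 + 29t ≤ 642 gives t ∈ [2, 21], which is 20 values.

20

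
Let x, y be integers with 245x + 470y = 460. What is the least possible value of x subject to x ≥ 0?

gcd(470, 245):
  470 = 1*245 + 225
  245 = 1*225 + 20
  225 = 11*20 + 5
  20 = 4*5
so gcd(470, 245) = 5.
5 divides 460, so solutions exist.
Back-substitute for Bézout coefficients:
  5 = 225 - 11*20
  ... = 245*(-23) + 470*(12)
Scale by 460/5 = 92: (x₀, y₀) = (-2116, 1104).
General solution: x = -2116 + 94t, y = 1104 - 49t for integer t.
x ≥ 0: smallest is -2116 mod 94 = 46 (at t = 23), with y = -23.

46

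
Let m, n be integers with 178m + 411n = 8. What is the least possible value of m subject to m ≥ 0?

194

gcd(411, 178):
  411 = 2*178 + 55
  178 = 3*55 + 13
  55 = 4*13 + 3
  13 = 4*3 + 1
  3 = 3*1
so gcd(411, 178) = 1.
1 divides 8, so solutions exist.
Back-substitute for Bézout coefficients:
  1 = 13 - 4*3
  ... = 178*(127) + 411*(-55)
Scale by 8/1 = 8: (m₀, n₀) = (1016, -440).
General solution: m = 1016 + 411t, n = -440 - 178t for integer t.
m ≥ 0: smallest is 1016 mod 411 = 194 (at t = -2), with n = -84.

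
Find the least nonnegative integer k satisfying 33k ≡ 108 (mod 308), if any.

no solution

gcd(308, 33):
  308 = 9*33 + 11
  33 = 3*11
so gcd(308, 33) = 11.
11 does not divide 108, so the congruence has no solution.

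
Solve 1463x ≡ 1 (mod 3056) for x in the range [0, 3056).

gcd(3056, 1463):
  3056 = 2*1463 + 130
  1463 = 11*130 + 33
  130 = 3*33 + 31
  33 = 1*31 + 2
  31 = 15*2 + 1
  2 = 2*1
so gcd(3056, 1463) = 1.
Back-substitute for Bézout coefficients:
  1 = 31 - 15*2
  ... = 1463*(-1481) + 3056*(709)
So 1463*-1481 ≡ 1 (mod 3056), and -1481 mod 3056 = 1575.

1575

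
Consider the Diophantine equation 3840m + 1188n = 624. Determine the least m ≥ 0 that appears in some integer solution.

41

gcd(3840, 1188) = 12  (3840 = 3·1188 + 276, 1188 = 4·276 + 84, 276 = 3·84 + 24, 84 = 3·24 + 12, 24 = 2·12).
12 divides 624, so solutions exist.
Back-substituting, 3840·(-43) + 1188·(139) = 12.
Scale by 624/12 = 52: (m₀, n₀) = (-2236, 7228).
General solution: m = -2236 + 99t, n = 7228 - 320t for integer t.
m ≥ 0: smallest is -2236 mod 99 = 41 (at t = 23), with n = -132.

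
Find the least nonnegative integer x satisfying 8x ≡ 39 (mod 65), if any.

13

gcd(65, 8) = 1  (65 = 8×8 + 1, 8 = 8×1).
1 divides 39, so solutions exist.
Back-substituting, 8×(-8) + 65×(1) = 1.
So 8×(-8) ≡ 1 (mod 65); multiply by 39: x ≡ -312 (mod 65).
Smallest nonnegative: x = -312 mod 65 = 13.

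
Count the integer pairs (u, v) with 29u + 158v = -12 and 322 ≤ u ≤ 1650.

8

gcd(158, 29):
  158 = 5·29 + 13
  29 = 2·13 + 3
  13 = 4·3 + 1
  3 = 3·1
so gcd(158, 29) = 1.
Back-substitute for Bézout coefficients:
  1 = 13 - 4·3
  ... = 29·(-49) + 158·(9)
Scale by -12: particular solution (588, -108); reduce u mod 158: (114, -21).
General solution: u = 114 + 158t, v = -21 - 29t for integer t.
322 ≤ 114 + 158t ≤ 1650 gives t ∈ [2, 9], which is 8 values.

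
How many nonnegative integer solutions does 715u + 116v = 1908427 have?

gcd(715, 116) = 1.
By Bézout, 715·(55) + 116·(-339) = 1.
One solution: (73, 16002).
General: u = 73 + 116t, v = 16002 - 715t.
u ≥ 0 ⇒ t ≥ 0; v ≥ 0 ⇒ t ≤ 22. So t ∈ [0, 22]: 23 solutions.

23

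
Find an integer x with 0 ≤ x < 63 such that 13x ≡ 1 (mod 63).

gcd(63, 13) = 1  (63 = 4·13 + 11, 13 = 1·11 + 2, 11 = 5·2 + 1, 2 = 2·1).
Back-substituting, 13·(-29) + 63·(6) = 1.
So 13·-29 ≡ 1 (mod 63), and -29 mod 63 = 34.

34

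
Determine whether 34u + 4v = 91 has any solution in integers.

no

gcd(34, 4) = 2  (34 = 8·4 + 2, 4 = 2·2).
2 does not divide 91 (remainder 1), so no integer solutions.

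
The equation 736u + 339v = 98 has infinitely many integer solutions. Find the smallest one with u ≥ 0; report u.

329

gcd(736, 339) = 1.
1 divides 98, so solutions exist.
By Bézout, 736·(76) + 339·(-165) = 1.
Scale by 98/1 = 98: (u₀, v₀) = (7448, -16170).
General solution: u = 7448 + 339t, v = -16170 - 736t for integer t.
u ≥ 0: smallest is 7448 mod 339 = 329 (at t = -21), with v = -714.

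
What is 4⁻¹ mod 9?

7

gcd(9, 4) = 1.
By Bézout, 4*(-2) + 9*(1) = 1.
So 4*-2 ≡ 1 (mod 9), and -2 mod 9 = 7.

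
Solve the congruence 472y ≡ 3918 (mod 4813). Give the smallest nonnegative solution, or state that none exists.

gcd(4813, 472):
  4813 = 10·472 + 93
  472 = 5·93 + 7
  93 = 13·7 + 2
  7 = 3·2 + 1
  2 = 2·1
so gcd(4813, 472) = 1.
1 divides 3918, so solutions exist.
Back-substitute for Bézout coefficients:
  1 = 7 - 3·2
  ... = 472·(2070) + 4813·(-203)
So 472·(2070) ≡ 1 (mod 4813); multiply by 3918: y ≡ 8110260 (mod 4813).
Smallest nonnegative: y = 8110260 mod 4813 = 355.

355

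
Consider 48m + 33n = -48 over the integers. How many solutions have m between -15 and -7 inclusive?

1

gcd(48, 33) = 3  (48 = 1·33 + 15, 33 = 2·15 + 3, 15 = 5·3).
Back-substituting, 48·(-2) + 33·(3) = 3.
Scale by -16: particular solution (32, -48); reduce m mod 11: (10, -16).
General solution: m = 10 + 11t, n = -16 - 16t for integer t.
-15 ≤ 10 + 11t ≤ -7 gives t ∈ [-2, -2], which is 1 value.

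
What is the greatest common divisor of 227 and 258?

gcd(258, 227) = 1  (258 = 1×227 + 31, 227 = 7×31 + 10, 31 = 3×10 + 1, 10 = 10×1).

1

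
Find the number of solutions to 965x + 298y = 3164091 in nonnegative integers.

11

gcd(965, 298):
  965 = 3×298 + 71
  298 = 4×71 + 14
  71 = 5×14 + 1
  14 = 14×1
so gcd(965, 298) = 1.
Back-substitute for Bézout coefficients:
  1 = 71 - 5×14
  ... = 965×(21) + 298×(-68)
Scale by 3164091: one solution is (66445911, -215158188). Reduce x mod 298: (255, 9792).
General: x = 255 + 298t, y = 9792 - 965t.
x ≥ 0 ⇒ t ≥ 0; y ≥ 0 ⇒ t ≤ 10. So t ∈ [0, 10]: 11 solutions.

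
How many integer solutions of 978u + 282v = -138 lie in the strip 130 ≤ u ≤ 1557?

gcd(978, 282) = 6.
By Bézout, 978·(15) + 282·(-52) = 6.
Particular solution: (31, -108).
General solution: u = 31 + 47t, v = -108 - 163t for integer t.
130 ≤ 31 + 47t ≤ 1557 gives t ∈ [3, 32], which is 30 values.

30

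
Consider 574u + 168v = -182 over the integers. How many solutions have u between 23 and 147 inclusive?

10

gcd(574, 168) = 14  (574 = 3*168 + 70, 168 = 2*70 + 28, 70 = 2*28 + 14, 28 = 2*14).
Back-substituting, 574*(5) + 168*(-17) = 14.
Scale by -13: particular solution (-65, 221); reduce u mod 12: (7, -25).
General solution: u = 7 + 12t, v = -25 - 41t for integer t.
23 ≤ 7 + 12t ≤ 147 gives t ∈ [2, 11], which is 10 values.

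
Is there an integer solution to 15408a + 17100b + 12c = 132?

gcd(17100, 15408):
  17100 = 1×15408 + 1692
  15408 = 9×1692 + 180
  1692 = 9×180 + 72
  180 = 2×72 + 36
  72 = 2×36
so gcd(17100, 15408) = 36.
gcd(36, 12) = 12.
12 divides 132, so integer solutions exist.

yes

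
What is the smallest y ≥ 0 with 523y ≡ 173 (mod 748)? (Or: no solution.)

gcd(748, 523) = 1.
1 divides 173, so solutions exist.
By Bézout, 523*(123) + 748*(-86) = 1.
So 523*(123) ≡ 1 (mod 748); multiply by 173: y ≡ 21279 (mod 748).
Smallest nonnegative: y = 21279 mod 748 = 335.

335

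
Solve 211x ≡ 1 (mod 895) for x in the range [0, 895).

386

gcd(895, 211) = 1  (895 = 4×211 + 51, 211 = 4×51 + 7, 51 = 7×7 + 2, 7 = 3×2 + 1, 2 = 2×1).
Back-substituting, 211×(386) + 895×(-91) = 1.
So 211×386 ≡ 1 (mod 895), and 386 mod 895 = 386.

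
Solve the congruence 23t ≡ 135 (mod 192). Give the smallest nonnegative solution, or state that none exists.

gcd(192, 23) = 1  (192 = 8*23 + 8, 23 = 2*8 + 7, 8 = 1*7 + 1, 7 = 7*1).
1 divides 135, so solutions exist.
Back-substituting, 23*(-25) + 192*(3) = 1.
So 23*(-25) ≡ 1 (mod 192); multiply by 135: t ≡ -3375 (mod 192).
Smallest nonnegative: t = -3375 mod 192 = 81.

81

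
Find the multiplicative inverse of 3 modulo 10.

7

gcd(10, 3):
  10 = 3×3 + 1
  3 = 3×1
so gcd(10, 3) = 1.
Back-substitute for Bézout coefficients:
  1 = 10 - 3×3
  ... = 3×(-3) + 10×(1)
So 3×-3 ≡ 1 (mod 10), and -3 mod 10 = 7.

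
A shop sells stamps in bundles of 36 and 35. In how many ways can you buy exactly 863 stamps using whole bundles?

1

Need nonnegative integers with 36j + 35k = 863.
gcd(36, 35) = 1, and 36·(1) + 35·(-1) = 1.
So (j₀, k₀) = (863, -863); general j = 863 + 35t, k = -863 - 36t.
j ≥ 0 ⇒ t ≥ -24; k ≥ 0 ⇒ t ≤ -24. That's 1 value of t.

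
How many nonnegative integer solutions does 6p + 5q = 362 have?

gcd(6, 5):
  6 = 1×5 + 1
  5 = 5×1
so gcd(6, 5) = 1.
Back-substitute for Bézout coefficients:
  1 = 6 - 1×5
  ... = 6×(1) + 5×(-1)
Scale by 362: one solution is (362, -362). Reduce p mod 5: (2, 70).
General: p = 2 + 5t, q = 70 - 6t.
p ≥ 0 ⇒ t ≥ 0; q ≥ 0 ⇒ t ≤ 11. So t ∈ [0, 11]: 12 solutions.

12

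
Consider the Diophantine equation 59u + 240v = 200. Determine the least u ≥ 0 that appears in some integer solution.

gcd(240, 59):
  240 = 4*59 + 4
  59 = 14*4 + 3
  4 = 1*3 + 1
  3 = 3*1
so gcd(240, 59) = 1.
1 divides 200, so solutions exist.
Back-substitute for Bézout coefficients:
  1 = 4 - 1*3
  ... = 59*(-61) + 240*(15)
Scale by 200/1 = 200: (u₀, v₀) = (-12200, 3000).
General solution: u = -12200 + 240t, v = 3000 - 59t for integer t.
u ≥ 0: smallest is -12200 mod 240 = 40 (at t = 51), with v = -9.

40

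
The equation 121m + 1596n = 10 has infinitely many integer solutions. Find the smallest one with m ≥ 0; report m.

gcd(1596, 121) = 1  (1596 = 13×121 + 23, 121 = 5×23 + 6, 23 = 3×6 + 5, 6 = 1×5 + 1, 5 = 5×1).
1 divides 10, so solutions exist.
Back-substituting, 121×(277) + 1596×(-21) = 1.
Scale by 10/1 = 10: (m₀, n₀) = (2770, -210).
General solution: m = 2770 + 1596t, n = -210 - 121t for integer t.
m ≥ 0: smallest is 2770 mod 1596 = 1174 (at t = -1), with n = -89.

1174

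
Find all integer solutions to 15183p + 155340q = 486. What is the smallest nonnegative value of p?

16462

gcd(155340, 15183):
  155340 = 10·15183 + 3510
  15183 = 4·3510 + 1143
  3510 = 3·1143 + 81
  1143 = 14·81 + 9
  81 = 9·9
so gcd(155340, 15183) = 9.
9 divides 486, so solutions exist.
Back-substitute for Bézout coefficients:
  9 = 1143 - 14·81
  ... = 15183·(1903) + 155340·(-186)
Scale by 486/9 = 54: (p₀, q₀) = (102762, -10044).
General solution: p = 102762 + 17260t, q = -10044 - 1687t for integer t.
p ≥ 0: smallest is 102762 mod 17260 = 16462 (at t = -5), with q = -1609.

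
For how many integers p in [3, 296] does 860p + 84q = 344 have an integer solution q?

gcd(860, 84) = 4.
By Bézout, 860*(-4) + 84*(41) = 4.
Particular solution: (13, -129).
General solution: p = 13 + 21t, q = -129 - 215t for integer t.
3 ≤ 13 + 21t ≤ 296 gives t ∈ [0, 13], which is 14 values.

14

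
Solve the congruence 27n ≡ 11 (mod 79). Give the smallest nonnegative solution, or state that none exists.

gcd(79, 27):
  79 = 2*27 + 25
  27 = 1*25 + 2
  25 = 12*2 + 1
  2 = 2*1
so gcd(79, 27) = 1.
1 divides 11, so solutions exist.
Back-substitute for Bézout coefficients:
  1 = 25 - 12*2
  ... = 27*(-38) + 79*(13)
So 27*(-38) ≡ 1 (mod 79); multiply by 11: n ≡ -418 (mod 79).
Smallest nonnegative: n = -418 mod 79 = 56.

56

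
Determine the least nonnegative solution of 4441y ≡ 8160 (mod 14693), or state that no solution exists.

7704

gcd(14693, 4441) = 1.
1 divides 8160, so solutions exist.
By Bézout, 4441*(-1598) + 14693*(483) = 1.
So 4441*(-1598) ≡ 1 (mod 14693); multiply by 8160: y ≡ -13039680 (mod 14693).
Smallest nonnegative: y = -13039680 mod 14693 = 7704.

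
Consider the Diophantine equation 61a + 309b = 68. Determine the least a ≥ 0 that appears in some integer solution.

224

gcd(309, 61) = 1  (309 = 5*61 + 4, 61 = 15*4 + 1, 4 = 4*1).
1 divides 68, so solutions exist.
Back-substituting, 61*(76) + 309*(-15) = 1.
Scale by 68/1 = 68: (a₀, b₀) = (5168, -1020).
General solution: a = 5168 + 309t, b = -1020 - 61t for integer t.
a ≥ 0: smallest is 5168 mod 309 = 224 (at t = -16), with b = -44.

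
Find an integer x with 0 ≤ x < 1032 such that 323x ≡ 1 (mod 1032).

gcd(1032, 323) = 1.
By Bézout, 323*(131) + 1032*(-41) = 1.
So 323*131 ≡ 1 (mod 1032), and 131 mod 1032 = 131.

131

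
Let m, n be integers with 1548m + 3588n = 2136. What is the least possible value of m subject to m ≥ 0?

gcd(3588, 1548) = 12.
12 divides 2136, so solutions exist.
By Bézout, 1548·(51) + 3588·(-22) = 12.
Scale by 2136/12 = 178: (m₀, n₀) = (9078, -3916).
General solution: m = 9078 + 299t, n = -3916 - 129t for integer t.
m ≥ 0: smallest is 9078 mod 299 = 108 (at t = -30), with n = -46.

108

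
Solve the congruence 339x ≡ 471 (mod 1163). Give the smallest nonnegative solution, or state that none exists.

gcd(1163, 339) = 1.
1 divides 471, so solutions exist.
By Bézout, 339·(-470) + 1163·(137) = 1.
So 339·(-470) ≡ 1 (mod 1163); multiply by 471: x ≡ -221370 (mod 1163).
Smallest nonnegative: x = -221370 mod 1163 = 763.

763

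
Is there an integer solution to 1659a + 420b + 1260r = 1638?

gcd(1659, 420) = 21  (1659 = 3×420 + 399, 420 = 1×399 + 21, 399 = 19×21).
gcd(21, 1260) = 21.
21 divides 1638, so integer solutions exist.

yes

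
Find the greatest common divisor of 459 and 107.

1

gcd(459, 107) = 1  (459 = 4*107 + 31, 107 = 3*31 + 14, 31 = 2*14 + 3, 14 = 4*3 + 2, 3 = 1*2 + 1, 2 = 2*1).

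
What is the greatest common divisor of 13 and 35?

gcd(35, 13):
  35 = 2×13 + 9
  13 = 1×9 + 4
  9 = 2×4 + 1
  4 = 4×1
so gcd(35, 13) = 1.

1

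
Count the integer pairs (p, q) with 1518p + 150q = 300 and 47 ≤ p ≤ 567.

gcd(1518, 150):
  1518 = 10*150 + 18
  150 = 8*18 + 6
  18 = 3*6
so gcd(1518, 150) = 6.
Back-substitute for Bézout coefficients:
  6 = 150 - 8*18
  ... = 1518*(-8) + 150*(81)
Scale by 50: particular solution (-400, 4050); reduce p mod 25: (0, 2).
General solution: p = 0 + 25t, q = 2 - 253t for integer t.
47 ≤ 0 + 25t ≤ 567 gives t ∈ [2, 22], which is 21 values.

21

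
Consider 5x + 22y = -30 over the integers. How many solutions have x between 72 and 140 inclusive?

3

gcd(22, 5) = 1  (22 = 4×5 + 2, 5 = 2×2 + 1, 2 = 2×1).
Back-substituting, 5×(9) + 22×(-2) = 1.
Scale by -30: particular solution (-270, 60); reduce x mod 22: (16, -5).
General solution: x = 16 + 22t, y = -5 - 5t for integer t.
72 ≤ 16 + 22t ≤ 140 gives t ∈ [3, 5], which is 3 values.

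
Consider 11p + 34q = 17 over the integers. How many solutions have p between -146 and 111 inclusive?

gcd(34, 11) = 1  (34 = 3*11 + 1, 11 = 11*1).
Back-substituting, 11*(-3) + 34*(1) = 1.
Scale by 17: particular solution (-51, 17); reduce p mod 34: (17, -5).
General solution: p = 17 + 34t, q = -5 - 11t for integer t.
-146 ≤ 17 + 34t ≤ 111 gives t ∈ [-4, 2], which is 7 values.

7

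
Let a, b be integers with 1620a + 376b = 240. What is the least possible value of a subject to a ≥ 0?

28

gcd(1620, 376) = 4.
4 divides 240, so solutions exist.
By Bézout, 1620·(13) + 376·(-56) = 4.
Scale by 240/4 = 60: (a₀, b₀) = (780, -3360).
General solution: a = 780 + 94t, b = -3360 - 405t for integer t.
a ≥ 0: smallest is 780 mod 94 = 28 (at t = -8), with b = -120.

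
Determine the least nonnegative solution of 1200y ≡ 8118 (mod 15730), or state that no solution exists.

no solution

gcd(15730, 1200) = 10.
10 does not divide 8118, so the congruence has no solution.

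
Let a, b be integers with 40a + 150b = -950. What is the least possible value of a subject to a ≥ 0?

gcd(150, 40):
  150 = 3×40 + 30
  40 = 1×30 + 10
  30 = 3×10
so gcd(150, 40) = 10.
10 divides -950, so solutions exist.
Back-substitute for Bézout coefficients:
  10 = 40 - 1×30
  ... = 40×(4) + 150×(-1)
Scale by -950/10 = -95: (a₀, b₀) = (-380, 95).
General solution: a = -380 + 15t, b = 95 - 4t for integer t.
a ≥ 0: smallest is -380 mod 15 = 10 (at t = 26), with b = -9.

10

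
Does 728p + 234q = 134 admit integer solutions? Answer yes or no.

gcd(728, 234) = 26  (728 = 3*234 + 26, 234 = 9*26).
26 does not divide 134 (remainder 4), so no integer solutions.

no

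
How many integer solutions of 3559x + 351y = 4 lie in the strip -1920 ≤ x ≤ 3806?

16

gcd(3559, 351):
  3559 = 10·351 + 49
  351 = 7·49 + 8
  49 = 6·8 + 1
  8 = 8·1
so gcd(3559, 351) = 1.
Back-substitute for Bézout coefficients:
  1 = 49 - 6·8
  ... = 3559·(43) + 351·(-436)
Scale by 4: particular solution (172, -1744); reduce x mod 351: (172, -1744).
General solution: x = 172 + 351t, y = -1744 - 3559t for integer t.
-1920 ≤ 172 + 351t ≤ 3806 gives t ∈ [-5, 10], which is 16 values.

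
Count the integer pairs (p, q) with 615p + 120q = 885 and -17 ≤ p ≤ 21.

gcd(615, 120):
  615 = 5·120 + 15
  120 = 8·15
so gcd(615, 120) = 15.
Back-substitute for Bézout coefficients:
  15 = 615 - 5·120
  ... = 615·(1) + 120·(-5)
Scale by 59: particular solution (59, -295); reduce p mod 8: (3, -8).
General solution: p = 3 + 8t, q = -8 - 41t for integer t.
-17 ≤ 3 + 8t ≤ 21 gives t ∈ [-2, 2], which is 5 values.

5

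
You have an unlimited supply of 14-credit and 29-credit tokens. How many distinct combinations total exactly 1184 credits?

3

Need nonnegative integers with 14j + 29k = 1184.
gcd(14, 29) = 1, and 14·(-2) + 29·(1) = 1.
So (j₀, k₀) = (-2368, 1184); general j = -2368 + 29t, k = 1184 - 14t.
j ≥ 0 ⇒ t ≥ 82; k ≥ 0 ⇒ t ≤ 84. That's 3 values of t.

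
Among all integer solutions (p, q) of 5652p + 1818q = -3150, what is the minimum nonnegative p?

gcd(5652, 1818) = 18  (5652 = 3×1818 + 198, 1818 = 9×198 + 36, 198 = 5×36 + 18, 36 = 2×18).
18 divides -3150, so solutions exist.
Back-substituting, 5652×(46) + 1818×(-143) = 18.
Scale by -3150/18 = -175: (p₀, q₀) = (-8050, 25025).
General solution: p = -8050 + 101t, q = 25025 - 314t for integer t.
p ≥ 0: smallest is -8050 mod 101 = 30 (at t = 80), with q = -95.

30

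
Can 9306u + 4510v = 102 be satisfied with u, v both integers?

no

gcd(9306, 4510) = 22  (9306 = 2*4510 + 286, 4510 = 15*286 + 220, 286 = 1*220 + 66, 220 = 3*66 + 22, 66 = 3*22).
22 does not divide 102 (remainder 14), so no integer solutions.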